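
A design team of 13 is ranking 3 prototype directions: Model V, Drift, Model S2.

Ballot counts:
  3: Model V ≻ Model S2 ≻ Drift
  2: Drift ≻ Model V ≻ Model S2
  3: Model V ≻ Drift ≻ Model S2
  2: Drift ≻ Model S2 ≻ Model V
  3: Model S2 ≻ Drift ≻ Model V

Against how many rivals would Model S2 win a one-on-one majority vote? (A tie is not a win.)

Model S2 against each rival (13 engineers):
Model S2 vs Model V: 2+3 = 5 for Model S2, 8 for Model V — Model V by 8–5.
Model S2 vs Drift: Model S2 is ranked higher on 3+3 = 6 ballots, Drift on 7. Drift wins 7–6.
Model S2 beats no one; loses to Model V, Drift — 0 pairwise wins.

0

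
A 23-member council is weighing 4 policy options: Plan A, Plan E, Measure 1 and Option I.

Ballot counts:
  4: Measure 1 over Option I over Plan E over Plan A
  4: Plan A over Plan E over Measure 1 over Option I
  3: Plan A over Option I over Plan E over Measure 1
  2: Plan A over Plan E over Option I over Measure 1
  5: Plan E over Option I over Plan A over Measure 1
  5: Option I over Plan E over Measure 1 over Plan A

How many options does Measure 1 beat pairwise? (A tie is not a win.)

Measure 1 against each rival (23 council members):
Measure 1 vs Plan A: Plan A wins 14–9.
Measure 1 vs Plan E: Plan E, 19–4.
Measure 1 vs Option I: Measure 1 is ranked higher on 4+4 = 8 ballots, Option I on 15. Option I wins 15–8.
Measure 1 beats no one; loses to Plan A, Plan E, Option I — 0 pairwise wins.

0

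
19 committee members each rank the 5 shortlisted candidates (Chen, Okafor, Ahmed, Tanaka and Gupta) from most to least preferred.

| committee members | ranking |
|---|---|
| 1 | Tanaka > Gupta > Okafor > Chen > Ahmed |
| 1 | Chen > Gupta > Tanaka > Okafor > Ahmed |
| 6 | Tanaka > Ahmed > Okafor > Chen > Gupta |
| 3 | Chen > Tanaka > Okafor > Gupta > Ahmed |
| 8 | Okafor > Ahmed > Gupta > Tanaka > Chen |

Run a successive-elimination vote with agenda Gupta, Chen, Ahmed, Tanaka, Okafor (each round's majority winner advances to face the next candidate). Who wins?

Round 1: Gupta vs Chen — 9–10, Chen advances.
Round 2: Chen vs Ahmed — 5–14, Ahmed advances.
Round 3: Ahmed vs Tanaka — 8–11, Tanaka advances.
Round 4: Tanaka vs Okafor — 11–8, Tanaka advances.
Tanaka survives the agenda.

Tanaka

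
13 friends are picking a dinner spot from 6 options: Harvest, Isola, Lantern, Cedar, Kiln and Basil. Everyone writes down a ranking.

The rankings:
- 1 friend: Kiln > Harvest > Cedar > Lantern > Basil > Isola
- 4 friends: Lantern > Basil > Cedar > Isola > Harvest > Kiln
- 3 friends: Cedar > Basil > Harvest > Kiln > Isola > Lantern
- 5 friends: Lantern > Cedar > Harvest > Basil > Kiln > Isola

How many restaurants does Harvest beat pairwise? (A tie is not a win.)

Harvest against each rival (13 friends):
Harvest vs Isola: 1+3+5 = 9 for Harvest, 4 for Isola — Harvest by 9–4.
Harvest vs Lantern: 1+3 = 4 for Harvest, 9 for Lantern — Lantern by 9–4.
Harvest vs Cedar: Cedar, 12–1.
Harvest vs Kiln: 12 to 1, Harvest.
Harvest vs Basil: Harvest is ranked higher on 1+5 = 6 ballots, Basil on 7. Basil wins 7–6.
Harvest beats Isola, Kiln; loses to Lantern, Cedar, Basil — 2 pairwise wins.

2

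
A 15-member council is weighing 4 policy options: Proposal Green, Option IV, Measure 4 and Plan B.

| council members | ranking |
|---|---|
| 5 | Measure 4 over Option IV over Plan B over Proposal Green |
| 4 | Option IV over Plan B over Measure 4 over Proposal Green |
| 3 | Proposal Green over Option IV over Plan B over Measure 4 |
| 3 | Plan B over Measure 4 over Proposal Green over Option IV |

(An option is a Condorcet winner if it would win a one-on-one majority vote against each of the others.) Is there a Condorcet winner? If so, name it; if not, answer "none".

none

Check each pair by majority over 15 ballots:
Proposal Green vs Option IV: Proposal Green is ranked higher on 3+3 = 6 ballots, Option IV on 9. Option IV wins 9–6.
Proposal Green vs Measure 4: Proposal Green preferred on 3 ballots; Measure 4 wins 12–3.
Proposal Green vs Plan B: 3 to 12, Plan B.
Option IV vs Measure 4: 7 to 8, Measure 4.
Option IV vs Plan B: 12 to 3, Option IV.
Measure 4 vs Plan B: Measure 4 preferred on 5 ballots; Plan B wins 10–5.
No option is unbeaten: Proposal Green loses to Option IV; Option IV loses to Measure 4; Measure 4 loses to Plan B; Plan B loses to Option IV. In particular Option IV beats Plan B beats Measure 4 beats Option IV is a majority cycle — no Condorcet winner exists.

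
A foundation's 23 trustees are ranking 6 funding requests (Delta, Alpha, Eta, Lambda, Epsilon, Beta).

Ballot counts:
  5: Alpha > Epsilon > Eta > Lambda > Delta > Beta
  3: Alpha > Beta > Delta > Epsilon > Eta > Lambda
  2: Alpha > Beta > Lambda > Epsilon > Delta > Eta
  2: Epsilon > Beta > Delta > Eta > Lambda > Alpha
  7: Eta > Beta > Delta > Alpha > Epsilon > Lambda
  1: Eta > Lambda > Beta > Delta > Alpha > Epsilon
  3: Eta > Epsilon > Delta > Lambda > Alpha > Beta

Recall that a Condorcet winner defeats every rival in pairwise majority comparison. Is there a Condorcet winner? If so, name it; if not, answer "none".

none

Pairwise majorities:
Delta vs Alpha: Delta preferred on 2+7+1+3 = 13 ballots; Delta wins 13–10.
Delta vs Eta: 7 to 16, Eta.
Delta vs Lambda: 15 to 8, Delta.
Delta vs Epsilon: 11 to 12, Epsilon.
Delta vs Beta: Delta preferred on 5+3 = 8 ballots; Beta wins 15–8.
Alpha vs Eta: 5+3+2 = 10 for Alpha, 13 for Eta — Eta by 13–10.
Alpha vs Lambda: 5+3+2+7 = 17 for Alpha, 6 for Lambda — Alpha by 17–6.
Alpha vs Epsilon: Alpha is ranked higher on 5+3+2+7+1 = 18 ballots, Epsilon on 5. Alpha wins 18–5.
Alpha vs Beta: 13 to 10, Alpha.
Eta vs Lambda: 5+3+2+7+1+3 = 21 for Eta, 2 for Lambda — Eta by 21–2.
Eta vs Epsilon: Eta preferred on 7+1+3 = 11 ballots; Epsilon wins 12–11.
Eta vs Beta: Eta is ranked higher on 5+7+1+3 = 16 ballots, Beta on 7. Eta wins 16–7.
Lambda vs Epsilon: 2+1 = 3 for Lambda, 20 for Epsilon — Epsilon by 20–3.
Lambda vs Beta: 9 to 14, Beta.
Epsilon vs Beta: Epsilon preferred on 5+2+3 = 10 ballots; Beta wins 13–10.
Every project loses at least once (Delta loses to Eta; Alpha loses to Delta; Eta loses to Epsilon; Lambda loses to Delta; Epsilon loses to Alpha; Beta loses to Alpha). The majority relation contains the cycle Delta beats Alpha beats Epsilon beats Delta, so there is no Condorcet winner.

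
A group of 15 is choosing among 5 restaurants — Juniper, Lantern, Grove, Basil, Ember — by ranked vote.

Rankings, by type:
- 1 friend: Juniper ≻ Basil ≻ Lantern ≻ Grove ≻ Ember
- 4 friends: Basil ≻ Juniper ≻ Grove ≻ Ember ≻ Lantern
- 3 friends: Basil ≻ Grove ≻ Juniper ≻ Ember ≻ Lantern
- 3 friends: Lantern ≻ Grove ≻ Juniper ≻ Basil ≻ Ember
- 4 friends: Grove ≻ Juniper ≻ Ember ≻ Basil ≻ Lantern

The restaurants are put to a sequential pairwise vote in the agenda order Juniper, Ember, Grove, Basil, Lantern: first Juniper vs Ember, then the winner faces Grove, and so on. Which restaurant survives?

Basil

Round 1: Juniper vs Ember — 15–0, Juniper advances.
Round 2: Juniper vs Grove — 5–10, Grove advances.
Round 3: Grove vs Basil — 7–8, Basil advances.
Round 4: Basil vs Lantern — 12–3, Basil advances.
Basil survives the agenda.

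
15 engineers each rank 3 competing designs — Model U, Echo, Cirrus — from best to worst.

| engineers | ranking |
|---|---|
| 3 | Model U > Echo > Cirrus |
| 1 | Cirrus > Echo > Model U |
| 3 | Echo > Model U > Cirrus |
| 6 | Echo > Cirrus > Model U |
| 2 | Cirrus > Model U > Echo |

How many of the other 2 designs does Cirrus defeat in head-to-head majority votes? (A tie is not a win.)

1

Cirrus against each rival (15 engineers):
Cirrus vs Model U: 1+6+2 = 9 for Cirrus, 6 for Model U — Cirrus by 9–6.
Cirrus vs Echo: Cirrus is ranked higher on 1+2 = 3 ballots, Echo on 12. Echo wins 12–3.
Cirrus beats Model U; loses to Echo — 1 pairwise win.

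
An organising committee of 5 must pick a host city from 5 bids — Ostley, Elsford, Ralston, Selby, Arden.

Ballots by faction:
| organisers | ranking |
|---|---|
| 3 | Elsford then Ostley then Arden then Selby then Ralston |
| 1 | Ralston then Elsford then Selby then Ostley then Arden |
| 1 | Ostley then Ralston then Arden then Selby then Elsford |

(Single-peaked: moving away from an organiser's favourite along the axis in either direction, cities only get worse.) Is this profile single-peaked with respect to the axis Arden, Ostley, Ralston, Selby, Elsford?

no

Axis positions: Arden=1, Ostley=2, Ralston=3, Selby=4, Elsford=5.
Faction 1: ranking walks positions 5-2-1-4-3; Ostley is ranked above Selby even though Selby lies between Ostley and the peak Elsford on the axis — preferences dip and rise again. Not single-peaked.
Faction 2: ranking walks positions 3-5-4-2-1; Elsford is ranked above Selby even though Selby lies between Elsford and the peak Ralston on the axis — preferences dip and rise again. Not single-peaked.
Faction 3 (peak Ostley at position 2): ranking walks positions 2-3-1-4-5, expanding outward from the peak — single-peaked.
Faction 1 violates single-peakedness, so the profile is not single-peaked on this axis.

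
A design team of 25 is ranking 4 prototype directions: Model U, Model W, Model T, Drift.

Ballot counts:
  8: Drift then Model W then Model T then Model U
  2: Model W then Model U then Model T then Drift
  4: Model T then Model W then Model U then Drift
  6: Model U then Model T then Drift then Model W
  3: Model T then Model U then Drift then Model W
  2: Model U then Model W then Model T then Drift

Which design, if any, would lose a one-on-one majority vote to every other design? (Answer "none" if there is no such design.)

none

Pairwise majorities:
Model U vs Model W: Model U preferred on 6+3+2 = 11 ballots; Model W wins 14–11.
Model U vs Model T: Model T wins 15–10.
Model U vs Drift: Model U is ranked higher on 2+4+6+3+2 = 17 ballots, Drift on 8. Model U wins 17–8.
Model W vs Model T: Model W preferred on 8+2+2 = 12 ballots; Model T wins 13–12.
Model W vs Drift: Drift, 17–8.
Model T vs Drift: 17 to 8, Model T.
Every design wins at least one matchup (Model U beats Drift; Model W beats Model U; Model T beats Model U; Drift beats Model W), so there is no Condorcet loser.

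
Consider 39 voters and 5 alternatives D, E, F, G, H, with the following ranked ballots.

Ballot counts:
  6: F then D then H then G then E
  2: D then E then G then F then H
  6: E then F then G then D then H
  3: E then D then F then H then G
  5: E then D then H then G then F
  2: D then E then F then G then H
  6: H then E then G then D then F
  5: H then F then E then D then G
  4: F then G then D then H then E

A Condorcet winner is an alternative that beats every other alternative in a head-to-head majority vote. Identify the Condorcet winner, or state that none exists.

Pairwise majorities:
D vs E: 6+2+2+4 = 14 for D, 25 for E — E by 25–14.
D vs F: D preferred on 2+3+5+2+6 = 18 ballots; F wins 21–18.
D vs G: 23 to 16, D.
D vs H: 28 for D, 11 for H — D by 28–11.
E vs F: 2+6+3+5+2+6 = 24 for E, 15 for F — E by 24–15.
E vs G: 29 for E, 10 for G — E by 29–10.
E vs H: E preferred on 2+6+3+5+2 = 18 ballots; H wins 21–18.
F vs G: 6+6+3+2+5+4 = 26 for F, 13 for G — F by 26–13.
F vs H: F is ranked higher on 6+2+6+3+2+4 = 23 ballots, H on 16. F wins 23–16.
G vs H: G is ranked higher on 2+6+2+4 = 14 ballots, H on 25. H wins 25–14.
Every alternative loses at least once (D loses to E; E loses to H; F loses to E; G loses to D; H loses to D). The majority relation contains the cycle D beats H beats E beats D, so there is no Condorcet winner.

none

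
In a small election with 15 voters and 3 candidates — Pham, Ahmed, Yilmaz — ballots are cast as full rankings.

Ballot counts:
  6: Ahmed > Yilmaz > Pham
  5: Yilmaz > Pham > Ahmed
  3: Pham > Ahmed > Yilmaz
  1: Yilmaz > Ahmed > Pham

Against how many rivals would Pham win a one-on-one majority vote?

Pham against each rival (15 voters):
Pham vs Ahmed: Pham preferred on 5+3 = 8 ballots; Pham wins 8–7.
Pham vs Yilmaz: Yilmaz, 12–3.
Pham beats Ahmed; loses to Yilmaz — 1 pairwise win.

1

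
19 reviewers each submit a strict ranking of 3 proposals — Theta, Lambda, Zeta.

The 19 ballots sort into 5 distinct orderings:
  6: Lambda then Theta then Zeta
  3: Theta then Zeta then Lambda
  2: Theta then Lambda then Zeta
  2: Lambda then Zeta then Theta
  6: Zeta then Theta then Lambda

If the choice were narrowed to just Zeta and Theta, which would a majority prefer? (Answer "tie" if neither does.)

Ballots ranking Zeta above Theta: 2 + 6 = 8.
Ballots ranking Theta above Zeta: 19 − 8 = 11.
Theta wins the head-to-head 11–8.

Theta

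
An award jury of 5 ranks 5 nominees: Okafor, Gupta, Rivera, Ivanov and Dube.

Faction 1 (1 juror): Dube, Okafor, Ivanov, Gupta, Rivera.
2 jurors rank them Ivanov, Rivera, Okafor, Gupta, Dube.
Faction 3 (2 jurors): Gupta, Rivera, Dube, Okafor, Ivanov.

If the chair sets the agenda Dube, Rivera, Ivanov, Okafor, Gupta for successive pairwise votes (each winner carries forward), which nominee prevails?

Round 1: Dube vs Rivera — 1–4, Rivera advances.
Round 2: Rivera vs Ivanov — 2–3, Ivanov advances.
Round 3: Ivanov vs Okafor — 2–3, Okafor advances.
Round 4: Okafor vs Gupta — 3–2, Okafor advances.
Okafor survives the agenda.

Okafor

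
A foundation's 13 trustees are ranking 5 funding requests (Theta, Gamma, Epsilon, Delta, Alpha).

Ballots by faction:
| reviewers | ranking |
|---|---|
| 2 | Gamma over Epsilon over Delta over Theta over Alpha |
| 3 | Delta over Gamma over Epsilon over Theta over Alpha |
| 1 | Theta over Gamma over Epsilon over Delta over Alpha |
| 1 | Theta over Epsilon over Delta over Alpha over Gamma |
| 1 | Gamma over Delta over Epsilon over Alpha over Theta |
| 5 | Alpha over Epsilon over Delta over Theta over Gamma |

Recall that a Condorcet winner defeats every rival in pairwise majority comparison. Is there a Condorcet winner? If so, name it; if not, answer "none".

none

Pairwise majorities:
Theta–Gamma: Theta 7–6.
Theta–Epsilon: Epsilon 11–2.
Theta–Delta: Delta 11–2.
Theta vs Alpha: Theta wins 7–6.
Gamma vs Epsilon: Gamma, 7–6.
Gamma vs Delta: Delta, 9–4.
Gamma vs Alpha: Gamma wins 7–6.
Epsilon vs Delta: Epsilon wins 9–4.
Epsilon–Alpha: Epsilon 8–5.
Delta–Alpha: Delta 8–5.
Each project drops at least one matchup (Theta loses to Epsilon; Gamma loses to Theta; Epsilon loses to Gamma; Delta loses to Epsilon; Alpha loses to Theta); the cycle Theta beats Gamma beats Epsilon beats Theta rules out a Condorcet winner.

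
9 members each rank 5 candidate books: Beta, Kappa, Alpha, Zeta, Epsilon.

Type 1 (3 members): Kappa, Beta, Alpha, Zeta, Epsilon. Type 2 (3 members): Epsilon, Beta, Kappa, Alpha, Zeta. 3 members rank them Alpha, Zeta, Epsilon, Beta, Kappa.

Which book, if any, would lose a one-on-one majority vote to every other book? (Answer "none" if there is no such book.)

Pairwise majorities:
Beta vs Kappa: Beta wins 6–3.
Beta vs Alpha: 6 to 3, Beta.
Beta vs Zeta: Beta wins 6–3.
Beta vs Epsilon: Epsilon, 6–3.
Kappa vs Alpha: Kappa preferred on 3+3 = 6 ballots; Kappa wins 6–3.
Kappa vs Zeta: Kappa preferred on 3+3 = 6 ballots; Kappa wins 6–3.
Kappa vs Epsilon: Kappa preferred on 3 ballots; Epsilon wins 6–3.
Alpha vs Zeta: Alpha is ranked higher on 3+3+3 = 9 ballots, Zeta on 0. Alpha wins 9–0.
Alpha vs Epsilon: Alpha preferred on 3+3 = 6 ballots; Alpha wins 6–3.
Zeta vs Epsilon: Zeta is ranked higher on 3+3 = 6 ballots, Epsilon on 3. Zeta wins 6–3.
No book is winless: Beta beats Kappa; Kappa beats Alpha; Alpha beats Zeta; Zeta beats Epsilon; Epsilon beats Beta. There is no Condorcet loser.

none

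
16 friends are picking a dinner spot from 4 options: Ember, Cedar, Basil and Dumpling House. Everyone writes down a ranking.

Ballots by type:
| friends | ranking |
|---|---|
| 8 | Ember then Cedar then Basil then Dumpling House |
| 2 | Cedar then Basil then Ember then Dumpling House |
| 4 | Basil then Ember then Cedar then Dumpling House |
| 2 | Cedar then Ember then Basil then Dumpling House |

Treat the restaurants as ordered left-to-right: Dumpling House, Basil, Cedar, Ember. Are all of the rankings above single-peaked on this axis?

Axis positions: Dumpling House=1, Basil=2, Cedar=3, Ember=4.
Type 1 (peak Ember at position 4): ranking walks positions 4-3-2-1, expanding outward from the peak — single-peaked.
Type 2 (peak Cedar at position 3): ranking walks positions 3-2-4-1, expanding outward from the peak — single-peaked.
Type 3: ranking walks positions 2-4-3-1; Ember is ranked above Cedar even though Cedar lies between Ember and the peak Basil on the axis — preferences dip and rise again. Not single-peaked.
Type 4 (peak Cedar at position 3): ranking walks positions 3-4-2-1, expanding outward from the peak — single-peaked.
Type 3 violates single-peakedness, so the profile is not single-peaked on this axis.

no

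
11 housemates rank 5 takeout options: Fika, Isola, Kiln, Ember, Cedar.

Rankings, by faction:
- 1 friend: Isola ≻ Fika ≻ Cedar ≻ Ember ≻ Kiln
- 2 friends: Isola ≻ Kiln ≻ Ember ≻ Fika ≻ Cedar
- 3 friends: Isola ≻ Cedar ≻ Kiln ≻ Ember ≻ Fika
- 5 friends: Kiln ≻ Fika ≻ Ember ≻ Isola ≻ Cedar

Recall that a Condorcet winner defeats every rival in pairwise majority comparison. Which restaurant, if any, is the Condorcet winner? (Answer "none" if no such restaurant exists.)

Isola

Check each pair by majority over 11 ballots:
Fika vs Isola: Isola wins 6–5.
Fika vs Kiln: Kiln, 10–1.
Fika vs Ember: Fika, 6–5.
Fika vs Cedar: Fika wins 8–3.
Isola vs Kiln: Isola, 6–5.
Isola vs Ember: Isola, 6–5.
Isola vs Cedar: Isola, 11–0.
Kiln vs Ember: Kiln, 10–1.
Kiln vs Cedar: Kiln wins 7–4.
Ember–Cedar: Ember 7–4.
Isola defeats every rival head-to-head and is the Condorcet winner.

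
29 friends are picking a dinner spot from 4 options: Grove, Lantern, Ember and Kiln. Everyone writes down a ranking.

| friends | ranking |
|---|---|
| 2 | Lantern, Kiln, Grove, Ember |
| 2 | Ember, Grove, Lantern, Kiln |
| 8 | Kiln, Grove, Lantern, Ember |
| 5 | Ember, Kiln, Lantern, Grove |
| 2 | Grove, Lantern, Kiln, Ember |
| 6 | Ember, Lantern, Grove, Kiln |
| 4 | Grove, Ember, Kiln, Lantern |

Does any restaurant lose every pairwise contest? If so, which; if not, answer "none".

Lantern

Head-to-head results (29 friends):
Grove vs Lantern: Grove wins 16–13.
Grove vs Ember: 16 to 13, Grove.
Grove vs Kiln: 14 to 15, Kiln.
Lantern vs Ember: Lantern preferred on 2+8+2 = 12 ballots; Ember wins 17–12.
Lantern–Kiln: Kiln 17–12.
Ember vs Kiln: 2+5+6+4 = 17 for Ember, 12 for Kiln — Ember by 17–12.
Only Lantern has no wins; Lantern is the Condorcet loser.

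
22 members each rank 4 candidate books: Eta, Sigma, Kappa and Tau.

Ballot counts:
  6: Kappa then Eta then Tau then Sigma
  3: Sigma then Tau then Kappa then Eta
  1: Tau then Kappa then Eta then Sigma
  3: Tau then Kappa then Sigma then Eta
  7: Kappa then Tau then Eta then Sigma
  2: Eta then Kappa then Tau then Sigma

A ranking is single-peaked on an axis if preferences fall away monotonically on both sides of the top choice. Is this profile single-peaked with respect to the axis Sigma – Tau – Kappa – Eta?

yes

Axis positions: Sigma=1, Tau=2, Kappa=3, Eta=4.
Type 1 (peak Kappa at position 3): ranking walks positions 3-4-2-1, expanding outward from the peak — single-peaked.
Type 2 (peak Sigma at position 1): ranking walks positions 1-2-3-4, expanding outward from the peak — single-peaked.
Type 3 (peak Tau at position 2): ranking walks positions 2-3-4-1, expanding outward from the peak — single-peaked.
Type 4 (peak Tau at position 2): ranking walks positions 2-3-1-4, expanding outward from the peak — single-peaked.
Type 5 (peak Kappa at position 3): ranking walks positions 3-2-4-1, expanding outward from the peak — single-peaked.
Type 6 (peak Eta at position 4): ranking walks positions 4-3-2-1, expanding outward from the peak — single-peaked.
Every ranking is single-peaked on this axis.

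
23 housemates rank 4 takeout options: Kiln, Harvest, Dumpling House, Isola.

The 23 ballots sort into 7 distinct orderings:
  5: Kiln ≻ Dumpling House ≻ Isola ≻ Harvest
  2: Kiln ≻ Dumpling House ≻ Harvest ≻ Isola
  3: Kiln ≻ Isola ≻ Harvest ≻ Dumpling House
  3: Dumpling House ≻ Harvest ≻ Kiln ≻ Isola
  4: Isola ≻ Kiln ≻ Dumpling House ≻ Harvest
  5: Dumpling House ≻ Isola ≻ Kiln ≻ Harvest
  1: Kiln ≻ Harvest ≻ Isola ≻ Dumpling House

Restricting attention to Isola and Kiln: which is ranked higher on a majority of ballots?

Ballots ranking Isola above Kiln: 4 + 5 = 9.
Ballots ranking Kiln above Isola: 23 − 9 = 14.
Kiln wins the head-to-head 14–9.

Kiln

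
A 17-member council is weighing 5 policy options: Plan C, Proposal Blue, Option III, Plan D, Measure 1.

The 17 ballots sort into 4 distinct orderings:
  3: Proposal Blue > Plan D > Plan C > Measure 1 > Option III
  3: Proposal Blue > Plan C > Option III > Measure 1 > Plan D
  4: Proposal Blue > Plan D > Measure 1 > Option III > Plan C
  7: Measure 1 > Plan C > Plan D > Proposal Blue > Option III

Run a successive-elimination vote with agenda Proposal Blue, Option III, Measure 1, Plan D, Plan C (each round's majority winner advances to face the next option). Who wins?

Proposal Blue

Round 1: Proposal Blue vs Option III — 17–0, Proposal Blue advances.
Round 2: Proposal Blue vs Measure 1 — 10–7, Proposal Blue advances.
Round 3: Proposal Blue vs Plan D — 10–7, Proposal Blue advances.
Round 4: Proposal Blue vs Plan C — 10–7, Proposal Blue advances.
Proposal Blue survives the agenda.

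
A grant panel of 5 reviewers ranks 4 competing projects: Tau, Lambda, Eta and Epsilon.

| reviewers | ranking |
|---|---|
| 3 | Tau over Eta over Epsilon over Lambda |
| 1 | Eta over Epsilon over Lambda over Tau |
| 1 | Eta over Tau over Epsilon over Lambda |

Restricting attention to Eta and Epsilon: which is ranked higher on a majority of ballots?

Ballots ranking Eta above Epsilon: 3 + 1 + 1 = 5.
Ballots ranking Epsilon above Eta: 5 − 5 = 0.
Eta wins the head-to-head 5–0.

Eta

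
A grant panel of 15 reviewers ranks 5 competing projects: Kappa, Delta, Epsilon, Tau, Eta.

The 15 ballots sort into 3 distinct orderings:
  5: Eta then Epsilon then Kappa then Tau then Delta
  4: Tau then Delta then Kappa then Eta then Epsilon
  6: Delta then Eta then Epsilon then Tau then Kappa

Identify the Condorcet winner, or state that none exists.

Pairwise majorities:
Kappa vs Delta: Delta, 10–5.
Kappa vs Epsilon: Epsilon, 11–4.
Kappa–Tau: Tau 10–5.
Kappa vs Eta: Eta wins 11–4.
Delta vs Epsilon: Delta wins 10–5.
Delta vs Tau: Tau, 9–6.
Delta–Eta: Delta 10–5.
Epsilon–Tau: Epsilon 11–4.
Epsilon vs Eta: Eta wins 15–0.
Tau vs Eta: Eta, 11–4.
Each project drops at least one matchup (Kappa loses to Delta; Delta loses to Tau; Epsilon loses to Delta; Tau loses to Epsilon; Eta loses to Delta); the cycle Delta → Epsilon → Tau → Delta rules out a Condorcet winner.

none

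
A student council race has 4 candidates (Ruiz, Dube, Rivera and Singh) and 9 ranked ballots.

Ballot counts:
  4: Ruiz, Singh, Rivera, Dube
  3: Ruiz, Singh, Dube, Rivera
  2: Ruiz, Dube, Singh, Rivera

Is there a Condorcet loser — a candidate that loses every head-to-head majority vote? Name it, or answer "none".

Rivera

Pairwise majorities:
Ruiz vs Dube: Ruiz, 9–0.
Ruiz–Rivera: Ruiz 9–0.
Ruiz vs Singh: Ruiz, 9–0.
Dube vs Rivera: Dube preferred on 3+2 = 5 ballots; Dube wins 5–4.
Dube vs Singh: Singh wins 7–2.
Rivera vs Singh: 0 for Rivera, 9 for Singh — Singh by 9–0.
Only Rivera has no wins; Rivera is the Condorcet loser.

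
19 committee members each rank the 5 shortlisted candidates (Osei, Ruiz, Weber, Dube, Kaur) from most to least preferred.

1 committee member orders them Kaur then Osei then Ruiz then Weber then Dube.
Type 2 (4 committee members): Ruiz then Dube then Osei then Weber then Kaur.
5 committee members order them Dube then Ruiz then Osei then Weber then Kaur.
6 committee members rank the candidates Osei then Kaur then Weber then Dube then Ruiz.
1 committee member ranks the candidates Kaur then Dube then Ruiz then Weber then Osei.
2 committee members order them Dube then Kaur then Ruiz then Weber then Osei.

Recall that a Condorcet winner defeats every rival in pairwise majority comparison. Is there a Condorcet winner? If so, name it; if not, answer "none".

Check each pair by majority over 19 ballots:
Osei–Ruiz: Ruiz 12–7.
Osei vs Weber: Osei wins 16–3.
Osei–Dube: Dube 12–7.
Osei–Kaur: Osei 15–4.
Ruiz–Weber: Ruiz 13–6.
Ruiz–Dube: Dube 14–5.
Ruiz–Kaur: Kaur 10–9.
Weber–Dube: Dube 12–7.
Weber–Kaur: Kaur 10–9.
Dube vs Kaur: Dube wins 11–8.
Dube wins every pairwise contest, so Dube is the Condorcet winner.

Dube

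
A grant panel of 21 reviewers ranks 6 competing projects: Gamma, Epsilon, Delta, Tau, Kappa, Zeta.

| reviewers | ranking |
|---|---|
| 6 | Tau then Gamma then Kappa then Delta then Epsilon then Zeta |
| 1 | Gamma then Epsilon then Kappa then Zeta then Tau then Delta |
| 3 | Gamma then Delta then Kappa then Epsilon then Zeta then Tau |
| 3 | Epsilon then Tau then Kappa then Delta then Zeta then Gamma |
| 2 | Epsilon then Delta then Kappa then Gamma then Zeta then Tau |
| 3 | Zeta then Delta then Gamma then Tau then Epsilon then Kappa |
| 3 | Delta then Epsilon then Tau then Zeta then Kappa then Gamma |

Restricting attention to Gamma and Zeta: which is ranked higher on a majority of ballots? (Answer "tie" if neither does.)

Gamma

Ballots ranking Gamma above Zeta: 6 + 1 + 3 + 2 = 12.
Ballots ranking Zeta above Gamma: 21 − 12 = 9.
Gamma wins the head-to-head 12–9.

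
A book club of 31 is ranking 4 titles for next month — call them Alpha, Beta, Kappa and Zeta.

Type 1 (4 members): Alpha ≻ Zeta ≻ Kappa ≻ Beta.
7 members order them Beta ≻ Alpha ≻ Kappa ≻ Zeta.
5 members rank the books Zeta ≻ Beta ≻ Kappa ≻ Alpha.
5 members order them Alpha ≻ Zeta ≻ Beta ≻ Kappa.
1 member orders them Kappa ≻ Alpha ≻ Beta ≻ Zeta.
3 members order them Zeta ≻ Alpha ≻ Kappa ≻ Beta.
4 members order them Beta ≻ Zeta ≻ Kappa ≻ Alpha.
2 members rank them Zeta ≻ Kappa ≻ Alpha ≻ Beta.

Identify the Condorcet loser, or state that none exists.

Pairwise majorities:
Alpha vs Beta: 4+5+1+3+2 = 15 for Alpha, 16 for Beta — Beta by 16–15.
Alpha vs Kappa: Alpha wins 19–12.
Alpha vs Zeta: 4+7+5+1 = 17 for Alpha, 14 for Zeta — Alpha by 17–14.
Beta vs Kappa: Beta is ranked higher on 7+5+5+4 = 21 ballots, Kappa on 10. Beta wins 21–10.
Beta–Zeta: Zeta 19–12.
Kappa vs Zeta: Zeta, 23–8.
Kappa loses to every other book — it is the Condorcet loser.

Kappa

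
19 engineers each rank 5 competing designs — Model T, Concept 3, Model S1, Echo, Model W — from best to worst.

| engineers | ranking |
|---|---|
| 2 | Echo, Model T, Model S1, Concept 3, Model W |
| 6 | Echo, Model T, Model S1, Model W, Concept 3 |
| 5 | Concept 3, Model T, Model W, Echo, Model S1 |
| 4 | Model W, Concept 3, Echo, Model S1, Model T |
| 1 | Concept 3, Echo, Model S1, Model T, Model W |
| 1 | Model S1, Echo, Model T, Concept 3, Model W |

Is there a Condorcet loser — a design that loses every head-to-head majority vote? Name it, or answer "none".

Head-to-head results (19 engineers):
Model T vs Concept 3: Model T is ranked higher on 2+6+1 = 9 ballots, Concept 3 on 10. Concept 3 wins 10–9.
Model T–Model S1: Model T 13–6.
Model T vs Echo: Echo, 14–5.
Model T–Model W: Model T 15–4.
Concept 3 vs Model S1: Concept 3 preferred on 5+4+1 = 10 ballots; Concept 3 wins 10–9.
Concept 3 vs Echo: Concept 3, 10–9.
Concept 3 vs Model W: Model W, 10–9.
Model S1 vs Echo: Echo wins 18–1.
Model S1 vs Model W: 2+6+1+1 = 10 for Model S1, 9 for Model W — Model S1 by 10–9.
Echo vs Model W: Echo wins 10–9.
No design is winless: Model T beats Model S1; Concept 3 beats Model T; Model S1 beats Model W; Echo beats Model T; Model W beats Concept 3. There is no Condorcet loser.

none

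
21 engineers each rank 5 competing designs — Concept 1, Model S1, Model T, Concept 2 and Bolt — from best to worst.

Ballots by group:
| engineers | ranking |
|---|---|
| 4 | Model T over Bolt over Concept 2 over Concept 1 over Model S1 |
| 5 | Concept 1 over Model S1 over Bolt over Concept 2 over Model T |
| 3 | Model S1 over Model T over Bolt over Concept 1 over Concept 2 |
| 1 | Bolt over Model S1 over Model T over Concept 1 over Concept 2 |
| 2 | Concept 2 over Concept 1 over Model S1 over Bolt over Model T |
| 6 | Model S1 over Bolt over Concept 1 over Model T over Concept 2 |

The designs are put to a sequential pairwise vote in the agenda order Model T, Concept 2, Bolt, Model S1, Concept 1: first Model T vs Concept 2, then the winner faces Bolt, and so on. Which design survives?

Round 1: Model T vs Concept 2 — 14–7, Model T advances.
Round 2: Model T vs Bolt — 7–14, Bolt advances.
Round 3: Bolt vs Model S1 — 5–16, Model S1 advances.
Round 4: Model S1 vs Concept 1 — 10–11, Concept 1 advances.
Concept 1 survives the agenda.

Concept 1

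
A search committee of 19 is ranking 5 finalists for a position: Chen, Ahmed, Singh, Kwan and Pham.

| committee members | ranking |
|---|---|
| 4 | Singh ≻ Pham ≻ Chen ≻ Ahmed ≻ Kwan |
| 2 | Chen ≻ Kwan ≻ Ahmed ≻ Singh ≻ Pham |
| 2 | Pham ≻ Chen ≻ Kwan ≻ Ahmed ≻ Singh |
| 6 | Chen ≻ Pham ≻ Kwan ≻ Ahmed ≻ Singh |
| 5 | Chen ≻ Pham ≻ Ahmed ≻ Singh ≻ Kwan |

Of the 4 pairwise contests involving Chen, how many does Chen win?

Chen against each rival (19 committee members):
Chen vs Ahmed: Chen preferred on 4+2+2+6+5 = 19 ballots; Chen wins 19–0.
Chen–Singh: Chen 15–4.
Chen–Kwan: Chen 19–0.
Chen vs Pham: 2+6+5 = 13 for Chen, 6 for Pham — Chen by 13–6.
Chen beats Ahmed, Singh, Kwan, Pham — 4 pairwise wins.

4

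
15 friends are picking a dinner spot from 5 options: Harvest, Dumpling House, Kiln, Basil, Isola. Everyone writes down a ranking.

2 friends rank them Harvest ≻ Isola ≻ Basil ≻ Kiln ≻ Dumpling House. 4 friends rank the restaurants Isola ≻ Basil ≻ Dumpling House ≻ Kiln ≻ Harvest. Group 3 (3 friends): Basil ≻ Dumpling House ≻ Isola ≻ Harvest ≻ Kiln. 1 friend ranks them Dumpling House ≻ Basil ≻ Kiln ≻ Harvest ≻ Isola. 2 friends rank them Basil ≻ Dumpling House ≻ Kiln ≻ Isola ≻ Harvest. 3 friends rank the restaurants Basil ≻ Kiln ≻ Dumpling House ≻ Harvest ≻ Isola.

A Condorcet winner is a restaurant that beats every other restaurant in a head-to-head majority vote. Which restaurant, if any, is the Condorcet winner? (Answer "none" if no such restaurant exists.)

Check each pair by majority over 15 ballots:
Harvest vs Dumpling House: Dumpling House wins 13–2.
Harvest vs Kiln: 5 to 10, Kiln.
Harvest vs Basil: 2 for Harvest, 13 for Basil — Basil by 13–2.
Harvest vs Isola: 6 to 9, Isola.
Dumpling House–Kiln: Dumpling House 10–5.
Dumpling House vs Basil: 1 to 14, Basil.
Dumpling House vs Isola: Dumpling House, 9–6.
Kiln vs Basil: Basil, 15–0.
Kiln–Isola: Isola 9–6.
Basil vs Isola: 9 to 6, Basil.
Basil beats each of Harvest, Dumpling House, Kiln, Isola — Basil is the Condorcet winner.

Basil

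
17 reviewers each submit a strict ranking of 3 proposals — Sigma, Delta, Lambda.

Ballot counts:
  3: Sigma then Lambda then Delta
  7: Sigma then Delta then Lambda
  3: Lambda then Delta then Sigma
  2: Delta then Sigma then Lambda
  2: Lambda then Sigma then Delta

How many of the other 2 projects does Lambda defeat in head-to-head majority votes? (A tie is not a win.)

0

Lambda against each rival (17 reviewers):
Lambda vs Sigma: Lambda is ranked higher on 3+2 = 5 ballots, Sigma on 12. Sigma wins 12–5.
Lambda vs Delta: Lambda is ranked higher on 3+3+2 = 8 ballots, Delta on 9. Delta wins 9–8.
Lambda beats no one; loses to Sigma, Delta — 0 pairwise wins.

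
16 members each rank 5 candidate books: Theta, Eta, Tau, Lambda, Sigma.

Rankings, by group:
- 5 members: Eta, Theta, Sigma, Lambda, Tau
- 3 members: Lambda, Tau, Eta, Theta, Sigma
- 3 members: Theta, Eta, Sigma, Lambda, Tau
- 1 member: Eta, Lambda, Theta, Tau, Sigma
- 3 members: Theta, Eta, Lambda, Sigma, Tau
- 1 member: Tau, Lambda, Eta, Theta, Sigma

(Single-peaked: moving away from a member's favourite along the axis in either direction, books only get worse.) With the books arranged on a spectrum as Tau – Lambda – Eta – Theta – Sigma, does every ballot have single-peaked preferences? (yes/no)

yes

Axis positions: Tau=1, Lambda=2, Eta=3, Theta=4, Sigma=5.
Group 1 (peak Eta at position 3): ranking walks positions 3-4-5-2-1, expanding outward from the peak — single-peaked.
Group 2 (peak Lambda at position 2): ranking walks positions 2-1-3-4-5, expanding outward from the peak — single-peaked.
Group 3 (peak Theta at position 4): ranking walks positions 4-3-5-2-1, expanding outward from the peak — single-peaked.
Group 4 (peak Eta at position 3): ranking walks positions 3-2-4-1-5, expanding outward from the peak — single-peaked.
Group 5 (peak Theta at position 4): ranking walks positions 4-3-2-5-1, expanding outward from the peak — single-peaked.
Group 6 (peak Tau at position 1): ranking walks positions 1-2-3-4-5, expanding outward from the peak — single-peaked.
Every ranking is single-peaked on this axis.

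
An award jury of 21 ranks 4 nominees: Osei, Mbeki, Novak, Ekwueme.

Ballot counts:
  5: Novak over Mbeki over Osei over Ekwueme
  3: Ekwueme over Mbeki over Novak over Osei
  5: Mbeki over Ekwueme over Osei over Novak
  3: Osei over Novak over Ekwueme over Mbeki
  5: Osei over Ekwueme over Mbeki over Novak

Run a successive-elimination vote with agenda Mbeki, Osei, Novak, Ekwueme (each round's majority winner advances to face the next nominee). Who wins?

Round 1: Mbeki vs Osei — 13–8, Mbeki advances.
Round 2: Mbeki vs Novak — 13–8, Mbeki advances.
Round 3: Mbeki vs Ekwueme — 10–11, Ekwueme advances.
Ekwueme survives the agenda.

Ekwueme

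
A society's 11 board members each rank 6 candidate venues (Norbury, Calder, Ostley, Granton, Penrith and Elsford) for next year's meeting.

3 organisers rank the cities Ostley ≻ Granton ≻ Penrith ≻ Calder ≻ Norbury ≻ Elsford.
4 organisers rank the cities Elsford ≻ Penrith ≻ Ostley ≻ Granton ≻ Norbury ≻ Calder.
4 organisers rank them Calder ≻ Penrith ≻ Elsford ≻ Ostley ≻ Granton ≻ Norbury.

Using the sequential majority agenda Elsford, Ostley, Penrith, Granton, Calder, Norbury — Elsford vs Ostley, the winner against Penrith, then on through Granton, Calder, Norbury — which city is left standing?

Penrith

Round 1: Elsford vs Ostley — 8–3, Elsford advances.
Round 2: Elsford vs Penrith — 4–7, Penrith advances.
Round 3: Penrith vs Granton — 8–3, Penrith advances.
Round 4: Penrith vs Calder — 7–4, Penrith advances.
Round 5: Penrith vs Norbury — 11–0, Penrith advances.
Penrith survives the agenda.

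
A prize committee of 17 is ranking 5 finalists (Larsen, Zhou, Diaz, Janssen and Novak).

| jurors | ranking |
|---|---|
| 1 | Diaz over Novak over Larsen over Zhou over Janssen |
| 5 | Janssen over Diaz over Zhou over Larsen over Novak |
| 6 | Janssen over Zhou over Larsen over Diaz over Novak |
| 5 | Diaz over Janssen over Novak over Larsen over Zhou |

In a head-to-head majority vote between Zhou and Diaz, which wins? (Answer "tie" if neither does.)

Diaz

Ballots ranking Zhou above Diaz: 6.
Ballots ranking Diaz above Zhou: 17 − 6 = 11.
Diaz wins the head-to-head 11–6.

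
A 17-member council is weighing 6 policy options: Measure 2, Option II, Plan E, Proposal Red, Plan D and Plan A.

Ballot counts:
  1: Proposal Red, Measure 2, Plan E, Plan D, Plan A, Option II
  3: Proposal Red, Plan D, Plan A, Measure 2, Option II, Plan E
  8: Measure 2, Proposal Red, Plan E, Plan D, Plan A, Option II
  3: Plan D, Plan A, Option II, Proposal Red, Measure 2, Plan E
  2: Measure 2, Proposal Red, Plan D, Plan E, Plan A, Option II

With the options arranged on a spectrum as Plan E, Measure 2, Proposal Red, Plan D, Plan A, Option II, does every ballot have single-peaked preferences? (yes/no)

yes

Axis positions: Plan E=1, Measure 2=2, Proposal Red=3, Plan D=4, Plan A=5, Option II=6.
Bloc 1 (peak Proposal Red at position 3): ranking walks positions 3-2-1-4-5-6, expanding outward from the peak — single-peaked.
Bloc 2 (peak Proposal Red at position 3): ranking walks positions 3-4-5-2-6-1, expanding outward from the peak — single-peaked.
Bloc 3 (peak Measure 2 at position 2): ranking walks positions 2-3-1-4-5-6, expanding outward from the peak — single-peaked.
Bloc 4 (peak Plan D at position 4): ranking walks positions 4-5-6-3-2-1, expanding outward from the peak — single-peaked.
Bloc 5 (peak Measure 2 at position 2): ranking walks positions 2-3-4-1-5-6, expanding outward from the peak — single-peaked.
Every ranking is single-peaked on this axis.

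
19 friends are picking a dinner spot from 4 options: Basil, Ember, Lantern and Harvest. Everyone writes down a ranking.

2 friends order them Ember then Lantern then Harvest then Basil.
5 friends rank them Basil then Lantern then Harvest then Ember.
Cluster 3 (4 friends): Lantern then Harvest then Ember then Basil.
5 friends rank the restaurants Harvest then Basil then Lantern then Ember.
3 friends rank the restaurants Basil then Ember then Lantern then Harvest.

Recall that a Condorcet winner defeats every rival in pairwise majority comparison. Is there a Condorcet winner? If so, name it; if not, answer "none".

Pairwise majorities:
Basil vs Ember: Basil, 13–6.
Basil vs Lantern: Basil wins 13–6.
Basil–Harvest: Harvest 11–8.
Ember vs Lantern: Lantern wins 14–5.
Ember vs Harvest: Harvest wins 14–5.
Lantern vs Harvest: Lantern wins 14–5.
Every restaurant loses at least once (Basil loses to Harvest; Ember loses to Basil; Lantern loses to Basil; Harvest loses to Lantern). The majority relation contains the cycle Basil beats Lantern beats Harvest beats Basil, so there is no Condorcet winner.

none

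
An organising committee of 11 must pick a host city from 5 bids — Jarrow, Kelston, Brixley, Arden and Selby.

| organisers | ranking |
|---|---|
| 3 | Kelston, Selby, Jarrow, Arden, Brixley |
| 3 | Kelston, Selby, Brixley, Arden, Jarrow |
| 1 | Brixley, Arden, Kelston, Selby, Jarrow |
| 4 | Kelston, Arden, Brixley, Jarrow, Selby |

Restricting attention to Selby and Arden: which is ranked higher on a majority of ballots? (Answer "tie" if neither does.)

Selby

Ballots ranking Selby above Arden: 3 + 3 = 6.
Ballots ranking Arden above Selby: 11 − 6 = 5.
Selby wins the head-to-head 6–5.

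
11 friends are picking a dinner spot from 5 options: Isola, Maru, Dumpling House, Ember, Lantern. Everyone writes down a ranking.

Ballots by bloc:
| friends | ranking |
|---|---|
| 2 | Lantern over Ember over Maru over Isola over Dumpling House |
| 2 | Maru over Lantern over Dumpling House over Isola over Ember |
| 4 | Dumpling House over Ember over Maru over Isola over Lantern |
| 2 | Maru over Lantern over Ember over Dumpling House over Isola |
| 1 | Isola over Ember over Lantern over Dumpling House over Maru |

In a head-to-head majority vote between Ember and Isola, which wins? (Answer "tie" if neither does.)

Ballots ranking Ember above Isola: 2 + 4 + 2 = 8.
Ballots ranking Isola above Ember: 11 − 8 = 3.
Ember wins the head-to-head 8–3.

Ember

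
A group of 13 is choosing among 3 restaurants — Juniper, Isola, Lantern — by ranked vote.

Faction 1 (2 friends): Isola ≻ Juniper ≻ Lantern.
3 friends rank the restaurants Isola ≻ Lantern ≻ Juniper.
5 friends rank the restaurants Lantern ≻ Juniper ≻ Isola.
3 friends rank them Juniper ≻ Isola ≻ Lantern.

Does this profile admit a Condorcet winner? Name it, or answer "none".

none

Head-to-head results (13 friends):
Juniper vs Isola: Juniper preferred on 5+3 = 8 ballots; Juniper wins 8–5.
Juniper vs Lantern: Juniper is ranked higher on 2+3 = 5 ballots, Lantern on 8. Lantern wins 8–5.
Isola vs Lantern: Isola preferred on 2+3+3 = 8 ballots; Isola wins 8–5.
Every restaurant loses at least once (Juniper loses to Lantern; Isola loses to Juniper; Lantern loses to Isola). The majority relation contains the cycle Juniper → Isola → Lantern → Juniper, so there is no Condorcet winner.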